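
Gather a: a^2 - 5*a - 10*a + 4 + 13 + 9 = a^2 - 15*a + 26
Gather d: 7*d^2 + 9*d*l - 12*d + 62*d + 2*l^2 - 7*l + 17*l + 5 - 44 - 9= 7*d^2 + d*(9*l + 50) + 2*l^2 + 10*l - 48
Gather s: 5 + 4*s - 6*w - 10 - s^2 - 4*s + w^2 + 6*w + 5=-s^2 + w^2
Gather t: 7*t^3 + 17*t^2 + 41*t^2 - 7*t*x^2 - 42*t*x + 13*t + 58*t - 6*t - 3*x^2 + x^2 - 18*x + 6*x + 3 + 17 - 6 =7*t^3 + 58*t^2 + t*(-7*x^2 - 42*x + 65) - 2*x^2 - 12*x + 14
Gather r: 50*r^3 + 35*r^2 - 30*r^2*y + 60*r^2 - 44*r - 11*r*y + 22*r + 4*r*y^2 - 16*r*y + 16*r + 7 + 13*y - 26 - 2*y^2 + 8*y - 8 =50*r^3 + r^2*(95 - 30*y) + r*(4*y^2 - 27*y - 6) - 2*y^2 + 21*y - 27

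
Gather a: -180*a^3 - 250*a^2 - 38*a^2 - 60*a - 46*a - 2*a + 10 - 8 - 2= -180*a^3 - 288*a^2 - 108*a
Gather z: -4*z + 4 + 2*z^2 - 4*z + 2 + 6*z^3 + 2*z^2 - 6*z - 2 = 6*z^3 + 4*z^2 - 14*z + 4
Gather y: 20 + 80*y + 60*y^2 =60*y^2 + 80*y + 20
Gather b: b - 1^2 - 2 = b - 3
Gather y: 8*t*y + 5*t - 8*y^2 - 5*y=5*t - 8*y^2 + y*(8*t - 5)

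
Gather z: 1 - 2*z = 1 - 2*z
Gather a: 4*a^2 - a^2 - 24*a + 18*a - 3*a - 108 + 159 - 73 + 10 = 3*a^2 - 9*a - 12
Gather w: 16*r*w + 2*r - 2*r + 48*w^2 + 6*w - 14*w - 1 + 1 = 48*w^2 + w*(16*r - 8)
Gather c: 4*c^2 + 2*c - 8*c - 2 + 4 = 4*c^2 - 6*c + 2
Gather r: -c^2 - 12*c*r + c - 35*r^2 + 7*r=-c^2 + c - 35*r^2 + r*(7 - 12*c)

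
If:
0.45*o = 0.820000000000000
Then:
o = 1.82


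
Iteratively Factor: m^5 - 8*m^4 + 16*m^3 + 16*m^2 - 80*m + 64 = (m + 2)*(m^4 - 10*m^3 + 36*m^2 - 56*m + 32) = (m - 2)*(m + 2)*(m^3 - 8*m^2 + 20*m - 16) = (m - 2)^2*(m + 2)*(m^2 - 6*m + 8) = (m - 4)*(m - 2)^2*(m + 2)*(m - 2)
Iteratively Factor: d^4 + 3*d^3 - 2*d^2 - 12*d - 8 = (d + 2)*(d^3 + d^2 - 4*d - 4) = (d + 1)*(d + 2)*(d^2 - 4) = (d - 2)*(d + 1)*(d + 2)*(d + 2)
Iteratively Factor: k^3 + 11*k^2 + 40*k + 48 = (k + 4)*(k^2 + 7*k + 12) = (k + 4)^2*(k + 3)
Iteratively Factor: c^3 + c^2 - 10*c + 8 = (c - 1)*(c^2 + 2*c - 8) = (c - 1)*(c + 4)*(c - 2)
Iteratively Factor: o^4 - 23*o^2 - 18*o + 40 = (o - 1)*(o^3 + o^2 - 22*o - 40) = (o - 1)*(o + 4)*(o^2 - 3*o - 10) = (o - 5)*(o - 1)*(o + 4)*(o + 2)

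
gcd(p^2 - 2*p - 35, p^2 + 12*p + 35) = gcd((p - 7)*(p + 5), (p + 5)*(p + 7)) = p + 5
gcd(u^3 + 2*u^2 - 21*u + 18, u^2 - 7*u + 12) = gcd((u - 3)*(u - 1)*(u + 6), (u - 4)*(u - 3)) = u - 3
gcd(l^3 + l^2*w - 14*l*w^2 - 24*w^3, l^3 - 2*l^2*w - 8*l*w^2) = -l^2 + 2*l*w + 8*w^2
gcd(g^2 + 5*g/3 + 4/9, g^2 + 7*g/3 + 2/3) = g + 1/3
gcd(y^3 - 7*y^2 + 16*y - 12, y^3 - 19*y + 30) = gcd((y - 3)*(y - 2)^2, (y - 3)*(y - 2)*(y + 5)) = y^2 - 5*y + 6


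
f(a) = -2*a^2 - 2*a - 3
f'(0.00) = -2.00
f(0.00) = -3.00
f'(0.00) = -2.00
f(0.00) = -3.00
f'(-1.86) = 5.44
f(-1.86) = -6.20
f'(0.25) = -3.00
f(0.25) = -3.62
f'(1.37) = -7.48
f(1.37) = -9.49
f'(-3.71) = 12.84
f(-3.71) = -23.11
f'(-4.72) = 16.88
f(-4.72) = -38.12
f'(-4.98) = 17.92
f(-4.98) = -42.64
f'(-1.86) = 5.44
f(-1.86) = -6.20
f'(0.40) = -3.60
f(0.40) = -4.12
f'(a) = -4*a - 2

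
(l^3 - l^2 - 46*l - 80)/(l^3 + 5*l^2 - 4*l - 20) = (l - 8)/(l - 2)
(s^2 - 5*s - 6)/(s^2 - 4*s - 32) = (-s^2 + 5*s + 6)/(-s^2 + 4*s + 32)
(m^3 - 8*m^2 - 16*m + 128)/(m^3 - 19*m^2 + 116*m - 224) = (m + 4)/(m - 7)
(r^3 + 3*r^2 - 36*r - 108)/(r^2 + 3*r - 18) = (r^2 - 3*r - 18)/(r - 3)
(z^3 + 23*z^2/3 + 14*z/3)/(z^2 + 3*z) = (3*z^2 + 23*z + 14)/(3*(z + 3))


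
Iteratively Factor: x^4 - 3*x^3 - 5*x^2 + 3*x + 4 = (x + 1)*(x^3 - 4*x^2 - x + 4) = (x + 1)^2*(x^2 - 5*x + 4) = (x - 1)*(x + 1)^2*(x - 4)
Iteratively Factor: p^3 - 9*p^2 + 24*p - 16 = (p - 4)*(p^2 - 5*p + 4) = (p - 4)*(p - 1)*(p - 4)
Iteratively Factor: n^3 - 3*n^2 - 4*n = (n + 1)*(n^2 - 4*n) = n*(n + 1)*(n - 4)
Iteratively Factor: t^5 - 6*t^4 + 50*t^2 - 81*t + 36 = (t - 1)*(t^4 - 5*t^3 - 5*t^2 + 45*t - 36) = (t - 1)^2*(t^3 - 4*t^2 - 9*t + 36) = (t - 1)^2*(t + 3)*(t^2 - 7*t + 12) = (t - 3)*(t - 1)^2*(t + 3)*(t - 4)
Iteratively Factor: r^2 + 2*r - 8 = (r - 2)*(r + 4)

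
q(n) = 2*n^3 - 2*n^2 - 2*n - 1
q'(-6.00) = 238.00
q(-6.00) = -493.00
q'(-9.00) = 520.00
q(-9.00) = -1603.00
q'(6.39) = 217.43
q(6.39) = 426.39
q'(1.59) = 6.81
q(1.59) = -1.20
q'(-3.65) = 92.54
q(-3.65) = -117.60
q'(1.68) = 8.21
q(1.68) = -0.52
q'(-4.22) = 121.73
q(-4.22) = -178.48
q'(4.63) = 108.10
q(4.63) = 145.37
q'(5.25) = 142.38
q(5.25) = 222.78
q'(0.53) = -2.43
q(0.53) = -2.32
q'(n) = 6*n^2 - 4*n - 2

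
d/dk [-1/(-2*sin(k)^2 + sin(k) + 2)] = (1 - 4*sin(k))*cos(k)/(sin(k) + cos(2*k) + 1)^2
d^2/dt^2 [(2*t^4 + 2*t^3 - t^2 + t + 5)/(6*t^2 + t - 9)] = 2*(72*t^6 + 36*t^5 - 318*t^4 + 8*t^3 + 1296*t^2 + 738*t + 203)/(216*t^6 + 108*t^5 - 954*t^4 - 323*t^3 + 1431*t^2 + 243*t - 729)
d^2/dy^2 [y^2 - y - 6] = 2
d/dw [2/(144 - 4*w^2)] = w/(w^2 - 36)^2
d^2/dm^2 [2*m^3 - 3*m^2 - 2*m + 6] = 12*m - 6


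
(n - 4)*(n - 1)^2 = n^3 - 6*n^2 + 9*n - 4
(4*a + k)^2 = 16*a^2 + 8*a*k + k^2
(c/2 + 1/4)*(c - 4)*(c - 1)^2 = c^4/2 - 11*c^3/4 + 3*c^2 + c/4 - 1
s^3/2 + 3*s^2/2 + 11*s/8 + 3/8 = (s/2 + 1/2)*(s + 1/2)*(s + 3/2)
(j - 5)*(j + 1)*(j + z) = j^3 + j^2*z - 4*j^2 - 4*j*z - 5*j - 5*z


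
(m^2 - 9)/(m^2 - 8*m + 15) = (m + 3)/(m - 5)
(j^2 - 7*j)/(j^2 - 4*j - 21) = j/(j + 3)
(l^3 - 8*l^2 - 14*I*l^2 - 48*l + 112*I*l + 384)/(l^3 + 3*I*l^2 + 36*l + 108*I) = (l^2 - 8*l*(1 + I) + 64*I)/(l^2 + 9*I*l - 18)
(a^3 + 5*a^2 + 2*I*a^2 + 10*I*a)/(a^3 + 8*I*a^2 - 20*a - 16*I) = a*(a + 5)/(a^2 + 6*I*a - 8)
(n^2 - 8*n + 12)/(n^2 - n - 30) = (n - 2)/(n + 5)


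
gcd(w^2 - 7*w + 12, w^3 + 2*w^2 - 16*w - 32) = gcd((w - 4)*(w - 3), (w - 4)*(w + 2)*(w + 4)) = w - 4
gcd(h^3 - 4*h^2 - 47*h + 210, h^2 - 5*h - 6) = h - 6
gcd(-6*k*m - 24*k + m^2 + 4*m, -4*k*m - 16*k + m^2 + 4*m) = m + 4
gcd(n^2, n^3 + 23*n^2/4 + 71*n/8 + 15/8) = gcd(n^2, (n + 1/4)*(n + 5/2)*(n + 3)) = 1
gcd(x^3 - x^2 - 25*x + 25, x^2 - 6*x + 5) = x^2 - 6*x + 5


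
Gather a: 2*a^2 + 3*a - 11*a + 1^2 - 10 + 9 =2*a^2 - 8*a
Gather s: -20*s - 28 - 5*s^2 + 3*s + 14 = -5*s^2 - 17*s - 14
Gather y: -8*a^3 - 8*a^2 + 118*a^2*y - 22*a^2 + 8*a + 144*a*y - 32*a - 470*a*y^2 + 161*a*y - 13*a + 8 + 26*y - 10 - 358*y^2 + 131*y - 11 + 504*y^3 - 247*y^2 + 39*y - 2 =-8*a^3 - 30*a^2 - 37*a + 504*y^3 + y^2*(-470*a - 605) + y*(118*a^2 + 305*a + 196) - 15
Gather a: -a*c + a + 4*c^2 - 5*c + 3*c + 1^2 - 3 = a*(1 - c) + 4*c^2 - 2*c - 2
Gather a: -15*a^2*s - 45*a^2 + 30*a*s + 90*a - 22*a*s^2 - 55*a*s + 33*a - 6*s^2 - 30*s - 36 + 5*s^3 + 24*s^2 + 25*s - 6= a^2*(-15*s - 45) + a*(-22*s^2 - 25*s + 123) + 5*s^3 + 18*s^2 - 5*s - 42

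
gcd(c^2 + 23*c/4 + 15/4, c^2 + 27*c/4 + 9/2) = c + 3/4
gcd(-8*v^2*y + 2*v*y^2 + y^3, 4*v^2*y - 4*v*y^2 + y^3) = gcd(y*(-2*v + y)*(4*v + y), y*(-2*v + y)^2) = -2*v*y + y^2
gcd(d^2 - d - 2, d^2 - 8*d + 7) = 1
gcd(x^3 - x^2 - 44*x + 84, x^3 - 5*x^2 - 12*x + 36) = x^2 - 8*x + 12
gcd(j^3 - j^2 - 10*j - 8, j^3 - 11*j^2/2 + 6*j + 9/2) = 1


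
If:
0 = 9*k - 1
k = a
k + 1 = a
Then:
No Solution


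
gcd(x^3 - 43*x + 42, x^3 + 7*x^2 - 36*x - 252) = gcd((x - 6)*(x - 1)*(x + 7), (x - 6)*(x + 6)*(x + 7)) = x^2 + x - 42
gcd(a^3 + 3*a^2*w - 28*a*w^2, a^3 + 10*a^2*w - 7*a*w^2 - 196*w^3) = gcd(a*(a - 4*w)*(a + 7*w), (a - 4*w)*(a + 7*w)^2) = -a^2 - 3*a*w + 28*w^2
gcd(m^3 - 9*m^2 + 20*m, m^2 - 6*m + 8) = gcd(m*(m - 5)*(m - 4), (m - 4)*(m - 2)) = m - 4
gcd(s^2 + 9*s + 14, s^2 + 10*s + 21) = s + 7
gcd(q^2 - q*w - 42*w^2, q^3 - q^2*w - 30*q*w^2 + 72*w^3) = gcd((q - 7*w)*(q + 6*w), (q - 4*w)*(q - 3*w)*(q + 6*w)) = q + 6*w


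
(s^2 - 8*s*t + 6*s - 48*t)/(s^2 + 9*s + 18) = (s - 8*t)/(s + 3)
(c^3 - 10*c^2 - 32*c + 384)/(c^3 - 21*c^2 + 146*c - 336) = (c^2 - 2*c - 48)/(c^2 - 13*c + 42)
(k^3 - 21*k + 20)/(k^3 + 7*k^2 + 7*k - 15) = (k - 4)/(k + 3)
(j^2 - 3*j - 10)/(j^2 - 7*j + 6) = (j^2 - 3*j - 10)/(j^2 - 7*j + 6)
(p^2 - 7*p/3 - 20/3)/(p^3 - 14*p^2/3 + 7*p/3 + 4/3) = (3*p + 5)/(3*p^2 - 2*p - 1)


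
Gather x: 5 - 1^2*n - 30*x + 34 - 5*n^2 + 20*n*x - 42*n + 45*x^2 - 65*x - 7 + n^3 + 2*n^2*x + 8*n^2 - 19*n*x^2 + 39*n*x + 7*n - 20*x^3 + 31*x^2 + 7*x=n^3 + 3*n^2 - 36*n - 20*x^3 + x^2*(76 - 19*n) + x*(2*n^2 + 59*n - 88) + 32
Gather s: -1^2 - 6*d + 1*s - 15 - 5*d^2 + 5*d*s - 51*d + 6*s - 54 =-5*d^2 - 57*d + s*(5*d + 7) - 70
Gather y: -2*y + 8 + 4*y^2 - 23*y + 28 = 4*y^2 - 25*y + 36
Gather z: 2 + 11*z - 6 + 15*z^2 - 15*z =15*z^2 - 4*z - 4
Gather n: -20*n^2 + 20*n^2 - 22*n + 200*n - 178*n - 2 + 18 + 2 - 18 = 0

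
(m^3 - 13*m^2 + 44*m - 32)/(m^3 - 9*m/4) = 4*(m^3 - 13*m^2 + 44*m - 32)/(m*(4*m^2 - 9))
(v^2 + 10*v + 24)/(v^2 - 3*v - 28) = (v + 6)/(v - 7)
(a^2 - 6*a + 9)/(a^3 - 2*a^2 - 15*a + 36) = 1/(a + 4)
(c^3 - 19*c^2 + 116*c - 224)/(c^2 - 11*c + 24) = (c^2 - 11*c + 28)/(c - 3)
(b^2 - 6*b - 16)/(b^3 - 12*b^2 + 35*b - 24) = (b + 2)/(b^2 - 4*b + 3)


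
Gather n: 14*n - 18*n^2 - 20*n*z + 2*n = -18*n^2 + n*(16 - 20*z)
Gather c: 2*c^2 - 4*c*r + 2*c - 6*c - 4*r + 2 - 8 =2*c^2 + c*(-4*r - 4) - 4*r - 6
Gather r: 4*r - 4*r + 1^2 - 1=0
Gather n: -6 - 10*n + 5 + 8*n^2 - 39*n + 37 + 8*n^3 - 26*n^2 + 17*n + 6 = 8*n^3 - 18*n^2 - 32*n + 42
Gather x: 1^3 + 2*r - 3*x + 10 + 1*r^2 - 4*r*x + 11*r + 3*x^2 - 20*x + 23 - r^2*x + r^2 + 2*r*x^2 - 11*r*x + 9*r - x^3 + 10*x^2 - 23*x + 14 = 2*r^2 + 22*r - x^3 + x^2*(2*r + 13) + x*(-r^2 - 15*r - 46) + 48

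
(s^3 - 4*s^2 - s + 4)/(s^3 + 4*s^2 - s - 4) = (s - 4)/(s + 4)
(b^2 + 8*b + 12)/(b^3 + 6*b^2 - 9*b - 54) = (b + 2)/(b^2 - 9)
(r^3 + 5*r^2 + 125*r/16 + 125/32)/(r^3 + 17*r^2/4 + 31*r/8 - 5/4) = (16*r^2 + 40*r + 25)/(4*(4*r^2 + 7*r - 2))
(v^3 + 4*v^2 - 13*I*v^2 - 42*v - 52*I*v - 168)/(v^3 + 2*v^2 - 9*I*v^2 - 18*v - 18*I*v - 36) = (v^2 + v*(4 - 7*I) - 28*I)/(v^2 + v*(2 - 3*I) - 6*I)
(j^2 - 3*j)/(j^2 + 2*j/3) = 3*(j - 3)/(3*j + 2)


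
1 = 1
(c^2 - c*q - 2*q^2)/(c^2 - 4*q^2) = (c + q)/(c + 2*q)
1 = 1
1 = 1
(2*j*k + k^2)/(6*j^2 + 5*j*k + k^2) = k/(3*j + k)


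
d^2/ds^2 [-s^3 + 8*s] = -6*s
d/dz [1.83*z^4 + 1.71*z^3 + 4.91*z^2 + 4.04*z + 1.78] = 7.32*z^3 + 5.13*z^2 + 9.82*z + 4.04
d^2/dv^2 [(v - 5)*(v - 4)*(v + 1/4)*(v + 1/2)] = 12*v^2 - 99*v/2 + 107/4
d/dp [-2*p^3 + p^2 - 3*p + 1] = -6*p^2 + 2*p - 3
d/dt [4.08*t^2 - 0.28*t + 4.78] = 8.16*t - 0.28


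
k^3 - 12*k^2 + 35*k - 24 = (k - 8)*(k - 3)*(k - 1)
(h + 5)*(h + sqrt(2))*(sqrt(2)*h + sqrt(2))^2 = 2*h^4 + 2*sqrt(2)*h^3 + 14*h^3 + 14*sqrt(2)*h^2 + 22*h^2 + 10*h + 22*sqrt(2)*h + 10*sqrt(2)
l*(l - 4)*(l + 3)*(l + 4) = l^4 + 3*l^3 - 16*l^2 - 48*l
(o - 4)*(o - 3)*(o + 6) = o^3 - o^2 - 30*o + 72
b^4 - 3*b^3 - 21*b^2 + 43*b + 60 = (b - 5)*(b - 3)*(b + 1)*(b + 4)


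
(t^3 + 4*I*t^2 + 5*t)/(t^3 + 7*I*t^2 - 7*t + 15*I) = t/(t + 3*I)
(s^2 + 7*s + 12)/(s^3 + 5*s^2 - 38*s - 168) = (s + 3)/(s^2 + s - 42)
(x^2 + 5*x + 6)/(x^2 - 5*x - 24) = (x + 2)/(x - 8)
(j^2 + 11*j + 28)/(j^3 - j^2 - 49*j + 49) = (j + 4)/(j^2 - 8*j + 7)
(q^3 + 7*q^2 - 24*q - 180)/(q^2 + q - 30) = q + 6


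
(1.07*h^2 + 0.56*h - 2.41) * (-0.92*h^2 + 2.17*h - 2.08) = -0.9844*h^4 + 1.8067*h^3 + 1.2068*h^2 - 6.3945*h + 5.0128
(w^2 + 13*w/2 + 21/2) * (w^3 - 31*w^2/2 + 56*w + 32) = w^5 - 9*w^4 - 137*w^3/4 + 933*w^2/4 + 796*w + 336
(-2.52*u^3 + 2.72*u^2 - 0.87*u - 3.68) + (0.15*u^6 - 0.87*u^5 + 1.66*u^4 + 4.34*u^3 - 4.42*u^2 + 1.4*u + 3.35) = 0.15*u^6 - 0.87*u^5 + 1.66*u^4 + 1.82*u^3 - 1.7*u^2 + 0.53*u - 0.33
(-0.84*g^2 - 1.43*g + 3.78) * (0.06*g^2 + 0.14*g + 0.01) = -0.0504*g^4 - 0.2034*g^3 + 0.0182*g^2 + 0.5149*g + 0.0378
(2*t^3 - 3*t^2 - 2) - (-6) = 2*t^3 - 3*t^2 + 4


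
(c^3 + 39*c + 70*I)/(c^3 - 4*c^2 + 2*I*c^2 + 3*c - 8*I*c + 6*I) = (c^2 - 2*I*c + 35)/(c^2 - 4*c + 3)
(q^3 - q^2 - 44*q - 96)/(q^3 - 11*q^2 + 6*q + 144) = (q + 4)/(q - 6)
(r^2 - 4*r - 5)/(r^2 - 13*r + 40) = (r + 1)/(r - 8)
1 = 1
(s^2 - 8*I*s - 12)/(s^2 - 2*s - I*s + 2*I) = (s^2 - 8*I*s - 12)/(s^2 - 2*s - I*s + 2*I)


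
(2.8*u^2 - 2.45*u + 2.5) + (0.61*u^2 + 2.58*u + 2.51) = 3.41*u^2 + 0.13*u + 5.01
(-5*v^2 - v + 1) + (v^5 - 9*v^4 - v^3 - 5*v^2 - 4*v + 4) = v^5 - 9*v^4 - v^3 - 10*v^2 - 5*v + 5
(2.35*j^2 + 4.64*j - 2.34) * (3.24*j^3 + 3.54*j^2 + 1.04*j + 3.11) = 7.614*j^5 + 23.3526*j^4 + 11.288*j^3 + 3.8505*j^2 + 11.9968*j - 7.2774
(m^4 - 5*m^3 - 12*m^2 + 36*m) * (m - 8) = m^5 - 13*m^4 + 28*m^3 + 132*m^2 - 288*m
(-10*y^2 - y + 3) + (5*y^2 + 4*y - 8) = -5*y^2 + 3*y - 5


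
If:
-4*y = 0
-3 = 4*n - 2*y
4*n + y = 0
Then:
No Solution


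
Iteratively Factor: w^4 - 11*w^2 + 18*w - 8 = (w - 1)*(w^3 + w^2 - 10*w + 8) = (w - 1)*(w + 4)*(w^2 - 3*w + 2) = (w - 1)^2*(w + 4)*(w - 2)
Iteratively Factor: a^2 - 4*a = (a - 4)*(a)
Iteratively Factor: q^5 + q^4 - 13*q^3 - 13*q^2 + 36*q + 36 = (q + 3)*(q^4 - 2*q^3 - 7*q^2 + 8*q + 12) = (q - 2)*(q + 3)*(q^3 - 7*q - 6) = (q - 3)*(q - 2)*(q + 3)*(q^2 + 3*q + 2) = (q - 3)*(q - 2)*(q + 1)*(q + 3)*(q + 2)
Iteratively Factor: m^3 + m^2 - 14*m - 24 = (m + 3)*(m^2 - 2*m - 8) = (m + 2)*(m + 3)*(m - 4)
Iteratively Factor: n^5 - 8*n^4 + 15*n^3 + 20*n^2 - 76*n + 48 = (n - 3)*(n^4 - 5*n^3 + 20*n - 16) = (n - 4)*(n - 3)*(n^3 - n^2 - 4*n + 4) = (n - 4)*(n - 3)*(n - 2)*(n^2 + n - 2) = (n - 4)*(n - 3)*(n - 2)*(n + 2)*(n - 1)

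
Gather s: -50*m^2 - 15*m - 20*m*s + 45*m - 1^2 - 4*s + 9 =-50*m^2 + 30*m + s*(-20*m - 4) + 8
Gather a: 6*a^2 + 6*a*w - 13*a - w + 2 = 6*a^2 + a*(6*w - 13) - w + 2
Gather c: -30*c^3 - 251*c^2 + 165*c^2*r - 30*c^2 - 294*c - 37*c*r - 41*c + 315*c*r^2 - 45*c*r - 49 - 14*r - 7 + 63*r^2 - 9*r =-30*c^3 + c^2*(165*r - 281) + c*(315*r^2 - 82*r - 335) + 63*r^2 - 23*r - 56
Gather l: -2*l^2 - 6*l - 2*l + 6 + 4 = -2*l^2 - 8*l + 10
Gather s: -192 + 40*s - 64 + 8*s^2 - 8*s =8*s^2 + 32*s - 256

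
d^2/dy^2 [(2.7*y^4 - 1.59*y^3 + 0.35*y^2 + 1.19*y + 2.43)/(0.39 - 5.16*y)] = (-431.33472*y^4 + 171.605088*y^3 - 24.126336*y^2 + 1.45103399999999*y - 134.296398)/(137.388096*y^3 - 31.151952*y^2 + 2.354508*y - 0.059319)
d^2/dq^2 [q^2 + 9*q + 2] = 2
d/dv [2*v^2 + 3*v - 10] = 4*v + 3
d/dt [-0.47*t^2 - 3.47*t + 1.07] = -0.94*t - 3.47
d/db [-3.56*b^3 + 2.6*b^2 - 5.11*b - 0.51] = -10.68*b^2 + 5.2*b - 5.11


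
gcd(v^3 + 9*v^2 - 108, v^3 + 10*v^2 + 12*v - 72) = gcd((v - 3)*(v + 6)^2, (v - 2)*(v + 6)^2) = v^2 + 12*v + 36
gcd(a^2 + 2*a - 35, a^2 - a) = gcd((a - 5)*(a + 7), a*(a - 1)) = 1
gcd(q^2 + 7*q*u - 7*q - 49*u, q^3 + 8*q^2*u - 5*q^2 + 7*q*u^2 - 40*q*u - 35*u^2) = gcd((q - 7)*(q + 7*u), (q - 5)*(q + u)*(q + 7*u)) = q + 7*u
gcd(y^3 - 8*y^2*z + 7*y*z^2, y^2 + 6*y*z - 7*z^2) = y - z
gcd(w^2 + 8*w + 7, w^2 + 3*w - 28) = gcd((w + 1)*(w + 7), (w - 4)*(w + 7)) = w + 7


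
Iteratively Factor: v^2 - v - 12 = (v + 3)*(v - 4)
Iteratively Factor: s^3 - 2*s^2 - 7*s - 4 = (s + 1)*(s^2 - 3*s - 4) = (s + 1)^2*(s - 4)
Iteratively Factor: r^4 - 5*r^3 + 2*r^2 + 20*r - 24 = (r - 2)*(r^3 - 3*r^2 - 4*r + 12) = (r - 2)^2*(r^2 - r - 6) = (r - 2)^2*(r + 2)*(r - 3)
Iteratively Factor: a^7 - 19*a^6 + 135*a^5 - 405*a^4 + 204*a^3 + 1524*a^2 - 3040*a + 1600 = (a - 5)*(a^6 - 14*a^5 + 65*a^4 - 80*a^3 - 196*a^2 + 544*a - 320) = (a - 5)*(a - 4)*(a^5 - 10*a^4 + 25*a^3 + 20*a^2 - 116*a + 80) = (a - 5)^2*(a - 4)*(a^4 - 5*a^3 + 20*a - 16) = (a - 5)^2*(a - 4)*(a + 2)*(a^3 - 7*a^2 + 14*a - 8) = (a - 5)^2*(a - 4)*(a - 2)*(a + 2)*(a^2 - 5*a + 4) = (a - 5)^2*(a - 4)*(a - 2)*(a - 1)*(a + 2)*(a - 4)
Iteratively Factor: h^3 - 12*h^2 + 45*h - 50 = (h - 5)*(h^2 - 7*h + 10) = (h - 5)^2*(h - 2)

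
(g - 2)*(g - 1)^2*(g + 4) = g^4 - 11*g^2 + 18*g - 8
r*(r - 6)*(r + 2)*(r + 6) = r^4 + 2*r^3 - 36*r^2 - 72*r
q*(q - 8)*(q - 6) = q^3 - 14*q^2 + 48*q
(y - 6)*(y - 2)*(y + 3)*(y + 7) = y^4 + 2*y^3 - 47*y^2 - 48*y + 252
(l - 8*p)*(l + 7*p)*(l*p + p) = l^3*p - l^2*p^2 + l^2*p - 56*l*p^3 - l*p^2 - 56*p^3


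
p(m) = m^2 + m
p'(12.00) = 25.00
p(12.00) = 156.00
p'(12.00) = 25.00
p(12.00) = 156.00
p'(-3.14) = -5.28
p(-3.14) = 6.72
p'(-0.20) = 0.60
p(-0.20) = -0.16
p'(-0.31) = 0.38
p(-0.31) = -0.21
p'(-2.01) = -3.02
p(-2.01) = 2.03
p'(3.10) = 7.20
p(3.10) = 12.71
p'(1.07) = 3.14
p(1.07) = 2.21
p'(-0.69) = -0.38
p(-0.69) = -0.21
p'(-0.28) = 0.44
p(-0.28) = -0.20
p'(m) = 2*m + 1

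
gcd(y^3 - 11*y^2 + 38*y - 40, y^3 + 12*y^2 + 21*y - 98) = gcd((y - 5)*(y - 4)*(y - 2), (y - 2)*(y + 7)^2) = y - 2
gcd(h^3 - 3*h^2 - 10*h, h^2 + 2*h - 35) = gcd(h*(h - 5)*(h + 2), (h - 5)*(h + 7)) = h - 5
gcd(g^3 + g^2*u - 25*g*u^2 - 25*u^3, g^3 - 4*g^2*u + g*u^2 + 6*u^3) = g + u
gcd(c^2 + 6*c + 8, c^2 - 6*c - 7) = 1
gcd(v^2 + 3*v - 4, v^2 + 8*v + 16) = v + 4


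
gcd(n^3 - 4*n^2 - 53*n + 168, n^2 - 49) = n + 7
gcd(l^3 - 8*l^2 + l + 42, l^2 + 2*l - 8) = 1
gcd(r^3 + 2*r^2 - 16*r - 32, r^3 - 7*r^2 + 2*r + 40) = r^2 - 2*r - 8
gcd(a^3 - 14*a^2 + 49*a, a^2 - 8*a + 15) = 1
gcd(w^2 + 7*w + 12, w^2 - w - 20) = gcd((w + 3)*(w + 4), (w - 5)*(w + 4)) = w + 4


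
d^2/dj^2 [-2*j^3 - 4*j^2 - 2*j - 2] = -12*j - 8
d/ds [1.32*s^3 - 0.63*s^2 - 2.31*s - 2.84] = 3.96*s^2 - 1.26*s - 2.31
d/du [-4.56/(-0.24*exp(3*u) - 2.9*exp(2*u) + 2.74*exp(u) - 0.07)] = (-3.2832*exp(2*u) - 26.448*exp(u) + 12.4944)*exp(u)/(0.24*exp(3*u) + 2.9*exp(2*u) - 2.74*exp(u) + 0.07)^2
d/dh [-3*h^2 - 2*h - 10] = -6*h - 2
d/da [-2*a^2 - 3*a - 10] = -4*a - 3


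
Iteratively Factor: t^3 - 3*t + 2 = (t - 1)*(t^2 + t - 2) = (t - 1)*(t + 2)*(t - 1)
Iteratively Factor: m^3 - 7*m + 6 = (m - 2)*(m^2 + 2*m - 3) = (m - 2)*(m + 3)*(m - 1)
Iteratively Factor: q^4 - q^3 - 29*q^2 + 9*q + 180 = (q - 3)*(q^3 + 2*q^2 - 23*q - 60) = (q - 3)*(q + 4)*(q^2 - 2*q - 15) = (q - 3)*(q + 3)*(q + 4)*(q - 5)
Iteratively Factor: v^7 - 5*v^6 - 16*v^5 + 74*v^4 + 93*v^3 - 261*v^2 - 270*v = (v - 3)*(v^6 - 2*v^5 - 22*v^4 + 8*v^3 + 117*v^2 + 90*v) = (v - 3)^2*(v^5 + v^4 - 19*v^3 - 49*v^2 - 30*v) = (v - 3)^2*(v + 2)*(v^4 - v^3 - 17*v^2 - 15*v) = v*(v - 3)^2*(v + 2)*(v^3 - v^2 - 17*v - 15) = v*(v - 3)^2*(v + 2)*(v + 3)*(v^2 - 4*v - 5) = v*(v - 5)*(v - 3)^2*(v + 2)*(v + 3)*(v + 1)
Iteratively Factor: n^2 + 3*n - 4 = (n + 4)*(n - 1)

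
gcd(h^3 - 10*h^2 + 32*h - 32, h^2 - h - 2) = h - 2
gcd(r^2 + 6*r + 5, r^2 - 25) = r + 5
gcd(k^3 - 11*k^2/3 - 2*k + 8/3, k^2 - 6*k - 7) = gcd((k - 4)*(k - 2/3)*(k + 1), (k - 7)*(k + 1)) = k + 1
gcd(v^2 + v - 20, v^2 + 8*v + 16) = 1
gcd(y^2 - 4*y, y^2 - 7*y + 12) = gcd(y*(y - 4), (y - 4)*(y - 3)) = y - 4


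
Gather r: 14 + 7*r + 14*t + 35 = 7*r + 14*t + 49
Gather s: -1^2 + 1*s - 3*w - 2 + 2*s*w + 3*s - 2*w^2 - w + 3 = s*(2*w + 4) - 2*w^2 - 4*w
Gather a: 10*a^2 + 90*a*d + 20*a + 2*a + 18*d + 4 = 10*a^2 + a*(90*d + 22) + 18*d + 4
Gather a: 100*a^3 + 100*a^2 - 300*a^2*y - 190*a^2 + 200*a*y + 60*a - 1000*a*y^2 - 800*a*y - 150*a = 100*a^3 + a^2*(-300*y - 90) + a*(-1000*y^2 - 600*y - 90)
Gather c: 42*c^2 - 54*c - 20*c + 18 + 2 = 42*c^2 - 74*c + 20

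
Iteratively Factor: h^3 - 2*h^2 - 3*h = (h - 3)*(h^2 + h) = (h - 3)*(h + 1)*(h)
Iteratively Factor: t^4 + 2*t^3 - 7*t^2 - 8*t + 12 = (t - 2)*(t^3 + 4*t^2 + t - 6) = (t - 2)*(t - 1)*(t^2 + 5*t + 6) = (t - 2)*(t - 1)*(t + 3)*(t + 2)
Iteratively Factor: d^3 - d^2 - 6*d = (d - 3)*(d^2 + 2*d) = d*(d - 3)*(d + 2)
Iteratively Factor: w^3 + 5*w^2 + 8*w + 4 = (w + 2)*(w^2 + 3*w + 2) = (w + 1)*(w + 2)*(w + 2)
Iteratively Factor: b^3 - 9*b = (b - 3)*(b^2 + 3*b) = b*(b - 3)*(b + 3)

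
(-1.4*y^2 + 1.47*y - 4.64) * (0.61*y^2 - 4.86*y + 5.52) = -0.854*y^4 + 7.7007*y^3 - 17.7026*y^2 + 30.6648*y - 25.6128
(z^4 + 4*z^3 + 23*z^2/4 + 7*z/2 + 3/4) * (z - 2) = z^5 + 2*z^4 - 9*z^3/4 - 8*z^2 - 25*z/4 - 3/2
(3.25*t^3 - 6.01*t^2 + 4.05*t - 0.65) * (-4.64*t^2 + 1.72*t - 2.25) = -15.08*t^5 + 33.4764*t^4 - 36.4417*t^3 + 23.5045*t^2 - 10.2305*t + 1.4625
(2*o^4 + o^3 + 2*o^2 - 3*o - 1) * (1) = 2*o^4 + o^3 + 2*o^2 - 3*o - 1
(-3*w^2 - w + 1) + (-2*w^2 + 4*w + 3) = -5*w^2 + 3*w + 4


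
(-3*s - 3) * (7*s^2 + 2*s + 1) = -21*s^3 - 27*s^2 - 9*s - 3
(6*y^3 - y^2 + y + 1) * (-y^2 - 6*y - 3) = -6*y^5 - 35*y^4 - 13*y^3 - 4*y^2 - 9*y - 3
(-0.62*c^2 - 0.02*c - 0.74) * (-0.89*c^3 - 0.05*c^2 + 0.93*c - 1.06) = 0.5518*c^5 + 0.0488*c^4 + 0.083*c^3 + 0.6756*c^2 - 0.667*c + 0.7844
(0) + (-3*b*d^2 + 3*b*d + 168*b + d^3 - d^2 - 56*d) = -3*b*d^2 + 3*b*d + 168*b + d^3 - d^2 - 56*d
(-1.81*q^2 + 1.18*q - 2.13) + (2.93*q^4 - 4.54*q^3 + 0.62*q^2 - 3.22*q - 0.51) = 2.93*q^4 - 4.54*q^3 - 1.19*q^2 - 2.04*q - 2.64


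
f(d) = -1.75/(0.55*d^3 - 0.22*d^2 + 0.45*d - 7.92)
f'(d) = -1.75*(-1.65*d^2 + 0.44*d - 0.45)/(0.55*d^3 - 0.22*d^2 + 0.45*d - 7.92)^2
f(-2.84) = 0.07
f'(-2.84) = 0.05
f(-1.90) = 0.13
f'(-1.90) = 0.07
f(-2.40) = 0.10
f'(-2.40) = 0.06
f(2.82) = -0.44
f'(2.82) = 1.39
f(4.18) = -0.06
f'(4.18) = 0.05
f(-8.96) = 0.00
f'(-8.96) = 0.00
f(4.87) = -0.03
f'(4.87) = 0.02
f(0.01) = 0.22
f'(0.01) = 0.01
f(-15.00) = 0.00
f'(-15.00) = 0.00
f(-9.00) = 0.00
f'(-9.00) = 0.00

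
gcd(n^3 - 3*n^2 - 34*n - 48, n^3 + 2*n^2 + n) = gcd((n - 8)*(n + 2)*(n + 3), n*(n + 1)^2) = 1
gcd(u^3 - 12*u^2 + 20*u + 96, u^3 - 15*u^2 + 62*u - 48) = u^2 - 14*u + 48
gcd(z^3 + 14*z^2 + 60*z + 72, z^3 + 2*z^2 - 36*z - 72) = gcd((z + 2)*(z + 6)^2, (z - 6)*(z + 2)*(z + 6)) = z^2 + 8*z + 12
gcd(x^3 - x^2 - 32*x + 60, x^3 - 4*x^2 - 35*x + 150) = x^2 + x - 30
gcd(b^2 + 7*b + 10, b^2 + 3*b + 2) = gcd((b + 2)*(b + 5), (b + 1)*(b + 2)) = b + 2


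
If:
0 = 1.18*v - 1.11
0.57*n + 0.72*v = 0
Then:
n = -1.19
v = 0.94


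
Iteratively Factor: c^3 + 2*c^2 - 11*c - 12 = (c + 1)*(c^2 + c - 12) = (c - 3)*(c + 1)*(c + 4)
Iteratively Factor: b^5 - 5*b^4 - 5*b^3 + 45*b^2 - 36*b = (b - 4)*(b^4 - b^3 - 9*b^2 + 9*b) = (b - 4)*(b - 3)*(b^3 + 2*b^2 - 3*b) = (b - 4)*(b - 3)*(b + 3)*(b^2 - b) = b*(b - 4)*(b - 3)*(b + 3)*(b - 1)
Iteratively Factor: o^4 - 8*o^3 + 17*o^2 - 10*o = (o - 5)*(o^3 - 3*o^2 + 2*o) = o*(o - 5)*(o^2 - 3*o + 2) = o*(o - 5)*(o - 1)*(o - 2)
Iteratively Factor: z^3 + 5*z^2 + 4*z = (z + 4)*(z^2 + z) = z*(z + 4)*(z + 1)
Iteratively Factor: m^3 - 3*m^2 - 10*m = (m - 5)*(m^2 + 2*m) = (m - 5)*(m + 2)*(m)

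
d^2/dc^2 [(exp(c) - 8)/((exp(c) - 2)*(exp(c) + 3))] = (exp(4*c) - 33*exp(3*c) + 12*exp(2*c) - 194*exp(c) - 12)*exp(c)/(exp(6*c) + 3*exp(5*c) - 15*exp(4*c) - 35*exp(3*c) + 90*exp(2*c) + 108*exp(c) - 216)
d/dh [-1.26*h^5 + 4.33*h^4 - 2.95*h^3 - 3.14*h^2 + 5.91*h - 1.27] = -6.3*h^4 + 17.32*h^3 - 8.85*h^2 - 6.28*h + 5.91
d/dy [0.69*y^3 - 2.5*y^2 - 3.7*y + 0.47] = 2.07*y^2 - 5.0*y - 3.7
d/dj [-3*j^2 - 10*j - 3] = -6*j - 10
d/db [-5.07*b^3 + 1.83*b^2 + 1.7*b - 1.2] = -15.21*b^2 + 3.66*b + 1.7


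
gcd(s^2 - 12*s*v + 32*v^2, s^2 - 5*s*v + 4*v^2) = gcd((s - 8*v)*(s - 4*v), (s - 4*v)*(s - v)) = s - 4*v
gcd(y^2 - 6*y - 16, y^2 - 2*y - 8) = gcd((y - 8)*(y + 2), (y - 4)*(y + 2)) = y + 2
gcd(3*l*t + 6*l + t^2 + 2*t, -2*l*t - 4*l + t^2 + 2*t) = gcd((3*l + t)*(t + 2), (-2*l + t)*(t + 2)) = t + 2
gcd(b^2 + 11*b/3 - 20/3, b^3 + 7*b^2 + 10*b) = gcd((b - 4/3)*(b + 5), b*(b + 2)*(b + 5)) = b + 5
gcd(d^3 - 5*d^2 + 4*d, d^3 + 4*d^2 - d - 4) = d - 1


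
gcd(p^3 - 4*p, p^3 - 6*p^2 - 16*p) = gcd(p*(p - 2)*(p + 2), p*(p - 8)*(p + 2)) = p^2 + 2*p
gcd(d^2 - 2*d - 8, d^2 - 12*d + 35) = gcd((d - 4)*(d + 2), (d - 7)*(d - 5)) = 1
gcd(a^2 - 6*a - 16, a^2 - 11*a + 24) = a - 8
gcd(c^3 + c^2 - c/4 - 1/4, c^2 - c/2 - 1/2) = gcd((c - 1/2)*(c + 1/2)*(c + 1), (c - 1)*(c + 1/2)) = c + 1/2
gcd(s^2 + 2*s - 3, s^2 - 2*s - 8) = 1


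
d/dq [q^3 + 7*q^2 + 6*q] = 3*q^2 + 14*q + 6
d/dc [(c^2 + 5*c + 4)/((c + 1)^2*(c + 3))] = (-c^2 - 8*c - 13)/(c^4 + 8*c^3 + 22*c^2 + 24*c + 9)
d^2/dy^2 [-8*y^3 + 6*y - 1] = -48*y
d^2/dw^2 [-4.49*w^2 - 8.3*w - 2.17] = -8.98000000000000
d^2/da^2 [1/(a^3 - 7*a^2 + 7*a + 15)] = 2*((7 - 3*a)*(a^3 - 7*a^2 + 7*a + 15) + (3*a^2 - 14*a + 7)^2)/(a^3 - 7*a^2 + 7*a + 15)^3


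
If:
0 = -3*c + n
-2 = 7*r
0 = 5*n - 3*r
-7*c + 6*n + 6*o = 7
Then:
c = -2/35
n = -6/35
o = 89/70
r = -2/7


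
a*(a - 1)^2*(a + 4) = a^4 + 2*a^3 - 7*a^2 + 4*a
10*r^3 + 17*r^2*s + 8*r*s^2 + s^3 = (r + s)*(2*r + s)*(5*r + s)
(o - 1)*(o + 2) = o^2 + o - 2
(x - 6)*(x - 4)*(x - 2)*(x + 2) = x^4 - 10*x^3 + 20*x^2 + 40*x - 96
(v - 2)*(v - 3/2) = v^2 - 7*v/2 + 3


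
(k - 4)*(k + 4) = k^2 - 16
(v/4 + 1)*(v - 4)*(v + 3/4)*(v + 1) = v^4/4 + 7*v^3/16 - 61*v^2/16 - 7*v - 3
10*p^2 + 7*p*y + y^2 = (2*p + y)*(5*p + y)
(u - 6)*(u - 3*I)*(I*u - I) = I*u^3 + 3*u^2 - 7*I*u^2 - 21*u + 6*I*u + 18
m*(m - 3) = m^2 - 3*m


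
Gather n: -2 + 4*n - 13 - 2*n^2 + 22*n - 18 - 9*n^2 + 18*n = -11*n^2 + 44*n - 33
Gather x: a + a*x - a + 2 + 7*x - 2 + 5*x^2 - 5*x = 5*x^2 + x*(a + 2)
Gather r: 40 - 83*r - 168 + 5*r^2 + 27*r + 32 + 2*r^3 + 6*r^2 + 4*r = 2*r^3 + 11*r^2 - 52*r - 96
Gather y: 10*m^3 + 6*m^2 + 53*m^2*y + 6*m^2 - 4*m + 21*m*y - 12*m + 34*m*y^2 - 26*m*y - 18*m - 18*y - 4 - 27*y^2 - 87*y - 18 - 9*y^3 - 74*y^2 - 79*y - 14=10*m^3 + 12*m^2 - 34*m - 9*y^3 + y^2*(34*m - 101) + y*(53*m^2 - 5*m - 184) - 36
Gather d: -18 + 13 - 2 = -7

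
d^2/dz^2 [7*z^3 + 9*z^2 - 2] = 42*z + 18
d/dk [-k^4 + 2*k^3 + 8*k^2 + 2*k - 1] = -4*k^3 + 6*k^2 + 16*k + 2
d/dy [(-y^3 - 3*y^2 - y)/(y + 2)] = (-2*y^3 - 9*y^2 - 12*y - 2)/(y^2 + 4*y + 4)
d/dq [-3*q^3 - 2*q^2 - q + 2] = -9*q^2 - 4*q - 1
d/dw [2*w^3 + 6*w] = 6*w^2 + 6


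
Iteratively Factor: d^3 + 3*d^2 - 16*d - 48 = (d + 3)*(d^2 - 16) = (d + 3)*(d + 4)*(d - 4)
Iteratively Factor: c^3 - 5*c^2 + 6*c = (c - 3)*(c^2 - 2*c) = (c - 3)*(c - 2)*(c)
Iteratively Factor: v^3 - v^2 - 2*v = (v + 1)*(v^2 - 2*v) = v*(v + 1)*(v - 2)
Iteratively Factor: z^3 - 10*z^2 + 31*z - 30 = (z - 2)*(z^2 - 8*z + 15) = (z - 3)*(z - 2)*(z - 5)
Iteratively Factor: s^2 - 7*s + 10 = (s - 5)*(s - 2)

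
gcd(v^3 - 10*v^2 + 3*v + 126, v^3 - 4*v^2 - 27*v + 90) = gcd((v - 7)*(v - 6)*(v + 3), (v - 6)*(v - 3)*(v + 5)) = v - 6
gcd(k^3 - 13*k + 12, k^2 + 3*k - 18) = k - 3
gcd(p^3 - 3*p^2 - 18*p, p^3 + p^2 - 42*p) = p^2 - 6*p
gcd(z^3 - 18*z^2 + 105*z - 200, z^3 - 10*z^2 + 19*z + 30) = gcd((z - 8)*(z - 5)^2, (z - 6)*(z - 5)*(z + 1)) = z - 5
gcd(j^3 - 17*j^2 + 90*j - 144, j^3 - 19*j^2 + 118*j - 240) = j^2 - 14*j + 48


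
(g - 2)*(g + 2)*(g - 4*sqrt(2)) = g^3 - 4*sqrt(2)*g^2 - 4*g + 16*sqrt(2)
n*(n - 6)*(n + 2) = n^3 - 4*n^2 - 12*n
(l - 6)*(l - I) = l^2 - 6*l - I*l + 6*I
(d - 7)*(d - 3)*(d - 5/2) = d^3 - 25*d^2/2 + 46*d - 105/2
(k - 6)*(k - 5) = k^2 - 11*k + 30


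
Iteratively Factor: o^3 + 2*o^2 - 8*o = (o + 4)*(o^2 - 2*o) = (o - 2)*(o + 4)*(o)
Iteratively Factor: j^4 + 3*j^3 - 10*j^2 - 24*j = (j + 2)*(j^3 + j^2 - 12*j) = (j - 3)*(j + 2)*(j^2 + 4*j) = j*(j - 3)*(j + 2)*(j + 4)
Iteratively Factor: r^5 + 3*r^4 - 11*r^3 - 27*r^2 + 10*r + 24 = (r - 1)*(r^4 + 4*r^3 - 7*r^2 - 34*r - 24) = (r - 1)*(r + 4)*(r^3 - 7*r - 6) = (r - 1)*(r + 1)*(r + 4)*(r^2 - r - 6) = (r - 1)*(r + 1)*(r + 2)*(r + 4)*(r - 3)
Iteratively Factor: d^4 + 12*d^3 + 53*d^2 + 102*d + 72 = (d + 2)*(d^3 + 10*d^2 + 33*d + 36) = (d + 2)*(d + 3)*(d^2 + 7*d + 12) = (d + 2)*(d + 3)^2*(d + 4)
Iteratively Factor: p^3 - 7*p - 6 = (p - 3)*(p^2 + 3*p + 2) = (p - 3)*(p + 1)*(p + 2)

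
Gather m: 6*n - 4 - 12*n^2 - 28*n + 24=-12*n^2 - 22*n + 20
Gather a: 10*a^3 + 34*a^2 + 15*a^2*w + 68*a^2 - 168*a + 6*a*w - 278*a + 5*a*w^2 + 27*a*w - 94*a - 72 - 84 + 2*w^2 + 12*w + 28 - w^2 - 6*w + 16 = 10*a^3 + a^2*(15*w + 102) + a*(5*w^2 + 33*w - 540) + w^2 + 6*w - 112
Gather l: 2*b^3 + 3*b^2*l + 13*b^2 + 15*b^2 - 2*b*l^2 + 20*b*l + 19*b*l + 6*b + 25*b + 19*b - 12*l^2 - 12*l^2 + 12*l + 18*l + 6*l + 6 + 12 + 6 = 2*b^3 + 28*b^2 + 50*b + l^2*(-2*b - 24) + l*(3*b^2 + 39*b + 36) + 24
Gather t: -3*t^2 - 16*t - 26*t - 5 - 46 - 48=-3*t^2 - 42*t - 99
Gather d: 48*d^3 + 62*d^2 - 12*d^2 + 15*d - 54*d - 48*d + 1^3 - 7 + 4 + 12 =48*d^3 + 50*d^2 - 87*d + 10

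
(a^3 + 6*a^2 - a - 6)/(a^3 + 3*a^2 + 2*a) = (a^2 + 5*a - 6)/(a*(a + 2))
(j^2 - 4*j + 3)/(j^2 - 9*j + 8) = (j - 3)/(j - 8)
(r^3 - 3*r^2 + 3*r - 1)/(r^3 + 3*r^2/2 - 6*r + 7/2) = 2*(r - 1)/(2*r + 7)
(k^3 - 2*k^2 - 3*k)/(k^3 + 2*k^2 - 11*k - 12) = k/(k + 4)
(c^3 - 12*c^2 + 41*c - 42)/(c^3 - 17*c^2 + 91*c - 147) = (c - 2)/(c - 7)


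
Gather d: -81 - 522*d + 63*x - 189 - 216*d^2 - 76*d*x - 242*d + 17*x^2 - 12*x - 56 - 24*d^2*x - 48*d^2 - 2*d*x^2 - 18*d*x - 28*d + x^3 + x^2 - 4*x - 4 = d^2*(-24*x - 264) + d*(-2*x^2 - 94*x - 792) + x^3 + 18*x^2 + 47*x - 330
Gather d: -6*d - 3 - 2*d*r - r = d*(-2*r - 6) - r - 3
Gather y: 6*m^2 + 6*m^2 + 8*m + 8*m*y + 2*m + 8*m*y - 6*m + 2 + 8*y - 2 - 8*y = 12*m^2 + 16*m*y + 4*m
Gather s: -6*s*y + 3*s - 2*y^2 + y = s*(3 - 6*y) - 2*y^2 + y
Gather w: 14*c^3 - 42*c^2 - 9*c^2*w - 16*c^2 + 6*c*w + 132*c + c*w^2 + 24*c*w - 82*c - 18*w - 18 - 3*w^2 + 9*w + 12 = 14*c^3 - 58*c^2 + 50*c + w^2*(c - 3) + w*(-9*c^2 + 30*c - 9) - 6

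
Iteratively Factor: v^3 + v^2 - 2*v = (v)*(v^2 + v - 2) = v*(v - 1)*(v + 2)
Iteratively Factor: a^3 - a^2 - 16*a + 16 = (a + 4)*(a^2 - 5*a + 4) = (a - 1)*(a + 4)*(a - 4)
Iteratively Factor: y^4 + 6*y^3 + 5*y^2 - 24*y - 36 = (y + 3)*(y^3 + 3*y^2 - 4*y - 12) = (y - 2)*(y + 3)*(y^2 + 5*y + 6) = (y - 2)*(y + 2)*(y + 3)*(y + 3)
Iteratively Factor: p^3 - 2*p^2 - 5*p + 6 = (p - 1)*(p^2 - p - 6) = (p - 3)*(p - 1)*(p + 2)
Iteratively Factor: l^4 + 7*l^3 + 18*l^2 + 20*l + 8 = (l + 2)*(l^3 + 5*l^2 + 8*l + 4) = (l + 2)^2*(l^2 + 3*l + 2) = (l + 1)*(l + 2)^2*(l + 2)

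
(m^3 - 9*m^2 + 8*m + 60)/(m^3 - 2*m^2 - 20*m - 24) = (m - 5)/(m + 2)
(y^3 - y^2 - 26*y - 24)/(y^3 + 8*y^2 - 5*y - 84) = (y^2 - 5*y - 6)/(y^2 + 4*y - 21)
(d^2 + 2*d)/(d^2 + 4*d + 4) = d/(d + 2)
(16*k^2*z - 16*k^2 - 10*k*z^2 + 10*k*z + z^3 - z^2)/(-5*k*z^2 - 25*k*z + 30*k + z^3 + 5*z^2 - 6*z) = (16*k^2 - 10*k*z + z^2)/(-5*k*z - 30*k + z^2 + 6*z)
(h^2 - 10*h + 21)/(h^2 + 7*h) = (h^2 - 10*h + 21)/(h*(h + 7))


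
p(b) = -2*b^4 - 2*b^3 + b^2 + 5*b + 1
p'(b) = -8*b^3 - 6*b^2 + 2*b + 5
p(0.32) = 2.62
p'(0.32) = 4.76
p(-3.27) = -163.40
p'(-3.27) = 214.03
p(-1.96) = -19.42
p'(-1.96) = 38.27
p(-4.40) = -580.89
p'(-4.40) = 561.51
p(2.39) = -73.90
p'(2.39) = -133.71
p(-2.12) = -26.45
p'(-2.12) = 50.02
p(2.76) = -135.69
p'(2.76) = -203.38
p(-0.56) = -1.33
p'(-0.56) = 3.40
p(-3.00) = -113.00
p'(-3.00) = 161.00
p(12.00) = -44723.00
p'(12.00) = -14659.00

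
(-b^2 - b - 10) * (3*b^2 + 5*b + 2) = -3*b^4 - 8*b^3 - 37*b^2 - 52*b - 20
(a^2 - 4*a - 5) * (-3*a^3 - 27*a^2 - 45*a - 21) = -3*a^5 - 15*a^4 + 78*a^3 + 294*a^2 + 309*a + 105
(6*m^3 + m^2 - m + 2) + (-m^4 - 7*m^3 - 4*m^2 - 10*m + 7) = -m^4 - m^3 - 3*m^2 - 11*m + 9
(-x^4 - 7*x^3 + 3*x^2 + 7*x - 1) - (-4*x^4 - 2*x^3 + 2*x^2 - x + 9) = 3*x^4 - 5*x^3 + x^2 + 8*x - 10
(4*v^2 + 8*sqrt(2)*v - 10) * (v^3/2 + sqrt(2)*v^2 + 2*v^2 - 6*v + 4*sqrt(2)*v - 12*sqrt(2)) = 2*v^5 + 8*v^4 + 8*sqrt(2)*v^4 - 13*v^3 + 32*sqrt(2)*v^3 - 106*sqrt(2)*v^2 + 44*v^2 - 132*v - 40*sqrt(2)*v + 120*sqrt(2)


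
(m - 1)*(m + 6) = m^2 + 5*m - 6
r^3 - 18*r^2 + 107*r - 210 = (r - 7)*(r - 6)*(r - 5)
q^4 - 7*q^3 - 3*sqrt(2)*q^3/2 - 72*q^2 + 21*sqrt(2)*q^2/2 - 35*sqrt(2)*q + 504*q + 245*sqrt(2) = (q - 7)*(q - 7*sqrt(2))*(q + sqrt(2)/2)*(q + 5*sqrt(2))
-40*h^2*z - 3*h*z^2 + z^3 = z*(-8*h + z)*(5*h + z)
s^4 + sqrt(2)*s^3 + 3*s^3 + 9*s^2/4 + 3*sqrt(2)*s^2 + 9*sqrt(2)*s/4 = s*(s + 3/2)^2*(s + sqrt(2))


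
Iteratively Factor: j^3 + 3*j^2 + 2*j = (j + 2)*(j^2 + j) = j*(j + 2)*(j + 1)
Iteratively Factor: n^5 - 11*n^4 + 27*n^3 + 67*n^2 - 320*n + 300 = (n + 3)*(n^4 - 14*n^3 + 69*n^2 - 140*n + 100) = (n - 5)*(n + 3)*(n^3 - 9*n^2 + 24*n - 20) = (n - 5)*(n - 2)*(n + 3)*(n^2 - 7*n + 10) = (n - 5)*(n - 2)^2*(n + 3)*(n - 5)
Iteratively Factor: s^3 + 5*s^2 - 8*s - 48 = (s + 4)*(s^2 + s - 12) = (s - 3)*(s + 4)*(s + 4)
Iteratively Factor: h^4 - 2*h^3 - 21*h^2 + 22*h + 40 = (h - 2)*(h^3 - 21*h - 20) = (h - 2)*(h + 4)*(h^2 - 4*h - 5) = (h - 2)*(h + 1)*(h + 4)*(h - 5)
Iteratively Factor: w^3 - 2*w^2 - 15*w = (w + 3)*(w^2 - 5*w) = (w - 5)*(w + 3)*(w)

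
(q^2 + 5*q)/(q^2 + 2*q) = (q + 5)/(q + 2)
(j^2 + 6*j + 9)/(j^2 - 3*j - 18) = (j + 3)/(j - 6)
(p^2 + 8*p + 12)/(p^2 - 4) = (p + 6)/(p - 2)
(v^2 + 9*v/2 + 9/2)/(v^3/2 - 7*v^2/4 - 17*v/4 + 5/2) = 2*(2*v^2 + 9*v + 9)/(2*v^3 - 7*v^2 - 17*v + 10)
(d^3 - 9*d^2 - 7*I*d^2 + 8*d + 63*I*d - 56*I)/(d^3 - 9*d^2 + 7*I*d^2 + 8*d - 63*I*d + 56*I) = (d - 7*I)/(d + 7*I)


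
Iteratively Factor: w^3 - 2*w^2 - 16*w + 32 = (w + 4)*(w^2 - 6*w + 8) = (w - 4)*(w + 4)*(w - 2)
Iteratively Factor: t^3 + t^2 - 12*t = (t)*(t^2 + t - 12) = t*(t - 3)*(t + 4)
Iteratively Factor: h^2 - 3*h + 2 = (h - 2)*(h - 1)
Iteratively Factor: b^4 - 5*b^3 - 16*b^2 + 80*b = (b - 5)*(b^3 - 16*b) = (b - 5)*(b - 4)*(b^2 + 4*b) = (b - 5)*(b - 4)*(b + 4)*(b)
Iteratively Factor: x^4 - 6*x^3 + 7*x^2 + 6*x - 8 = (x - 4)*(x^3 - 2*x^2 - x + 2) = (x - 4)*(x - 2)*(x^2 - 1) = (x - 4)*(x - 2)*(x - 1)*(x + 1)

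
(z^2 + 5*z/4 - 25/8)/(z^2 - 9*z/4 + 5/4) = (z + 5/2)/(z - 1)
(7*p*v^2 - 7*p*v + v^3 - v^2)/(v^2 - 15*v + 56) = v*(7*p*v - 7*p + v^2 - v)/(v^2 - 15*v + 56)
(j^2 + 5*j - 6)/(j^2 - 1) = (j + 6)/(j + 1)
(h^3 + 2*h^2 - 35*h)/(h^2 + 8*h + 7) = h*(h - 5)/(h + 1)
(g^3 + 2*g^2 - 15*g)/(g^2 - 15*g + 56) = g*(g^2 + 2*g - 15)/(g^2 - 15*g + 56)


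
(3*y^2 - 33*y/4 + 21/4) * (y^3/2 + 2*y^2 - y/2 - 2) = 3*y^5/2 + 15*y^4/8 - 123*y^3/8 + 69*y^2/8 + 111*y/8 - 21/2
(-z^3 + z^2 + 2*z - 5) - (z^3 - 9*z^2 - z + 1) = -2*z^3 + 10*z^2 + 3*z - 6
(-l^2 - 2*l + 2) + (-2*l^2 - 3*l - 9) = -3*l^2 - 5*l - 7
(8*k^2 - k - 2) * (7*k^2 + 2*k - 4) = 56*k^4 + 9*k^3 - 48*k^2 + 8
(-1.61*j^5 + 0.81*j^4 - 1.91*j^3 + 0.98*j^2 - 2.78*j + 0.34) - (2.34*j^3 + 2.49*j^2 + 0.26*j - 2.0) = -1.61*j^5 + 0.81*j^4 - 4.25*j^3 - 1.51*j^2 - 3.04*j + 2.34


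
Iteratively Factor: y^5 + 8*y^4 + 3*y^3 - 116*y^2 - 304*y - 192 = (y + 4)*(y^4 + 4*y^3 - 13*y^2 - 64*y - 48) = (y + 3)*(y + 4)*(y^3 + y^2 - 16*y - 16) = (y + 1)*(y + 3)*(y + 4)*(y^2 - 16) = (y + 1)*(y + 3)*(y + 4)^2*(y - 4)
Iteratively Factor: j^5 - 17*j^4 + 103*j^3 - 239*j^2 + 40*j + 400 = (j + 1)*(j^4 - 18*j^3 + 121*j^2 - 360*j + 400) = (j - 5)*(j + 1)*(j^3 - 13*j^2 + 56*j - 80) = (j - 5)*(j - 4)*(j + 1)*(j^2 - 9*j + 20) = (j - 5)*(j - 4)^2*(j + 1)*(j - 5)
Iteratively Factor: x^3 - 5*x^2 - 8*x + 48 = (x - 4)*(x^2 - x - 12) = (x - 4)*(x + 3)*(x - 4)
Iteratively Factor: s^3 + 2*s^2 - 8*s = (s + 4)*(s^2 - 2*s) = s*(s + 4)*(s - 2)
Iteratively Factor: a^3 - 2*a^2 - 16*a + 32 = (a - 4)*(a^2 + 2*a - 8) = (a - 4)*(a + 4)*(a - 2)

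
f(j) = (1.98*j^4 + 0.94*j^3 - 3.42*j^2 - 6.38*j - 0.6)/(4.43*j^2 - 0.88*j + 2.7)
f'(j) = (0.88 - 8.86*j)*(1.98*j^4 + 0.94*j^3 - 3.42*j^2 - 6.38*j - 0.6)/(4.43*j^2 - 0.88*j + 2.7)^2 + (7.92*j^3 + 2.82*j^2 - 6.84*j - 6.38)/(4.43*j^2 - 0.88*j + 2.7)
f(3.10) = 3.70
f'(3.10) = 3.22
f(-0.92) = 0.42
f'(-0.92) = -0.01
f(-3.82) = 4.85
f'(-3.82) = -3.00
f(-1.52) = 0.59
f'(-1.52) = -0.61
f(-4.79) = 8.20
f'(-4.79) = -3.91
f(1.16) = -0.99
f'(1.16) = 1.46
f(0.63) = -1.39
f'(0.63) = -0.27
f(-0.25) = 0.24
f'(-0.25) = -1.21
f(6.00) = 16.62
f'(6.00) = 5.71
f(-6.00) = 13.60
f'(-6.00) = -5.01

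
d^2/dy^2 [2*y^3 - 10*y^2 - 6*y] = 12*y - 20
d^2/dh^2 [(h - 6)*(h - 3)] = 2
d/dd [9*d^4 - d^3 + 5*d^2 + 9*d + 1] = 36*d^3 - 3*d^2 + 10*d + 9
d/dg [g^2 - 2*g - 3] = 2*g - 2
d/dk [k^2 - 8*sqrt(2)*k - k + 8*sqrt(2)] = 2*k - 8*sqrt(2) - 1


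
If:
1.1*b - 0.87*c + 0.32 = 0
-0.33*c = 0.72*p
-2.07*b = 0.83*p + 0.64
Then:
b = -0.31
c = -0.03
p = 0.01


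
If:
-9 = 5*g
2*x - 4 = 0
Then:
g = -9/5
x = 2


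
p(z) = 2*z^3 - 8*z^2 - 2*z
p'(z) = 6*z^2 - 16*z - 2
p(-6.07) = -729.92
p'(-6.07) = 316.19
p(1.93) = -19.28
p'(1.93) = -10.53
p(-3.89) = -231.00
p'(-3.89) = 151.03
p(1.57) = -15.12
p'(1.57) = -12.33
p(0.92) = -7.05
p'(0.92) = -11.64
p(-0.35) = -0.37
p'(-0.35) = 4.34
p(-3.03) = -123.02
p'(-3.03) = 101.57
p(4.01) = -7.70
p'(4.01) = 30.32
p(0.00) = 0.00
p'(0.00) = -2.00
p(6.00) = 132.00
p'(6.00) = 118.00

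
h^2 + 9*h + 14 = (h + 2)*(h + 7)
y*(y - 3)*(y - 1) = y^3 - 4*y^2 + 3*y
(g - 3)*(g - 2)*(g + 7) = g^3 + 2*g^2 - 29*g + 42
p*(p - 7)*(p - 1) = p^3 - 8*p^2 + 7*p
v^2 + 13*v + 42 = (v + 6)*(v + 7)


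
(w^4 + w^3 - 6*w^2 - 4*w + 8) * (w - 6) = w^5 - 5*w^4 - 12*w^3 + 32*w^2 + 32*w - 48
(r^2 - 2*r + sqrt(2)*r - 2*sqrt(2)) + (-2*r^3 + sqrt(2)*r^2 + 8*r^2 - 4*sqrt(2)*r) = -2*r^3 + sqrt(2)*r^2 + 9*r^2 - 3*sqrt(2)*r - 2*r - 2*sqrt(2)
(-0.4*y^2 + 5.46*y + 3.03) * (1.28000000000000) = -0.512*y^2 + 6.9888*y + 3.8784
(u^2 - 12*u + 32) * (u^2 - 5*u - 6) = u^4 - 17*u^3 + 86*u^2 - 88*u - 192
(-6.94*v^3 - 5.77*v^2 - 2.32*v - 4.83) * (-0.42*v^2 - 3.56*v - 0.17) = 2.9148*v^5 + 27.1298*v^4 + 22.6954*v^3 + 11.2687*v^2 + 17.5892*v + 0.8211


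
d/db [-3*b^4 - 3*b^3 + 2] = b^2*(-12*b - 9)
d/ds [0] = 0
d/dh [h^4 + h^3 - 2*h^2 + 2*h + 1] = 4*h^3 + 3*h^2 - 4*h + 2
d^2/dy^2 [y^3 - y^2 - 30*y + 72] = 6*y - 2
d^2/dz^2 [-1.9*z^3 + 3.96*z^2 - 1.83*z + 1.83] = 7.92 - 11.4*z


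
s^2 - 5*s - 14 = (s - 7)*(s + 2)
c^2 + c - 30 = (c - 5)*(c + 6)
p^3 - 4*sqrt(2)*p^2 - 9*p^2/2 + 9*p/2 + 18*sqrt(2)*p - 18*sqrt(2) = (p - 3)*(p - 3/2)*(p - 4*sqrt(2))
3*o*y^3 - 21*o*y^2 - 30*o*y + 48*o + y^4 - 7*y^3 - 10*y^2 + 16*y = (3*o + y)*(y - 8)*(y - 1)*(y + 2)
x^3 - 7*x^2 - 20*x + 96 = (x - 8)*(x - 3)*(x + 4)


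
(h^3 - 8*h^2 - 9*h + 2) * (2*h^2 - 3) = 2*h^5 - 16*h^4 - 21*h^3 + 28*h^2 + 27*h - 6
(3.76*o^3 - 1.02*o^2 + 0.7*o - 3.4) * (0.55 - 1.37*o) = -5.1512*o^4 + 3.4654*o^3 - 1.52*o^2 + 5.043*o - 1.87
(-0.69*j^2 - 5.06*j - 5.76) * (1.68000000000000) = -1.1592*j^2 - 8.5008*j - 9.6768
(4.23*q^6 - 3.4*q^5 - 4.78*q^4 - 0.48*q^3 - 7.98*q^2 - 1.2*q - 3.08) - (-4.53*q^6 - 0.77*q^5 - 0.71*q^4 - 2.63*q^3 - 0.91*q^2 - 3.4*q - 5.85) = 8.76*q^6 - 2.63*q^5 - 4.07*q^4 + 2.15*q^3 - 7.07*q^2 + 2.2*q + 2.77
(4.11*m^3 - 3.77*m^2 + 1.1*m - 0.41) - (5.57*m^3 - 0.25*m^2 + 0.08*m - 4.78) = -1.46*m^3 - 3.52*m^2 + 1.02*m + 4.37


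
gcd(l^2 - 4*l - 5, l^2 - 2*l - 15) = l - 5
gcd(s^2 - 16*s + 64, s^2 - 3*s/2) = 1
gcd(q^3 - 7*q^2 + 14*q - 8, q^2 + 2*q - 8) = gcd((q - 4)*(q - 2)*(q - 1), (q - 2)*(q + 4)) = q - 2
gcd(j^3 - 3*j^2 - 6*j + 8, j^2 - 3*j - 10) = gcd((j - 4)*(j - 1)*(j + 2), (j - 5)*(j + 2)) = j + 2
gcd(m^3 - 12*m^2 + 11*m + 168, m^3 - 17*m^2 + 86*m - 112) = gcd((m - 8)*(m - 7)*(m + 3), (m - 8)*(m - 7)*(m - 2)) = m^2 - 15*m + 56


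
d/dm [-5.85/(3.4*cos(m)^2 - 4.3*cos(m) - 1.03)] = (25.155 - 39.78*cos(m))*sin(m)/(-3.4*cos(m)^2 + 4.3*cos(m) + 1.03)^2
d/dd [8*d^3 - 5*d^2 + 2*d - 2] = 24*d^2 - 10*d + 2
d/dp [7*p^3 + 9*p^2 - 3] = 3*p*(7*p + 6)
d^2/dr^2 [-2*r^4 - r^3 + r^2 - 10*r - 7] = -24*r^2 - 6*r + 2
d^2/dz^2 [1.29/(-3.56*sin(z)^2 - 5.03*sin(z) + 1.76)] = (65.395776*sin(z)^4 + 69.299316*sin(z)^3 - 33.125007*sin(z)^2 - 127.17852*sin(z) - 81.44157)/(3.56*sin(z)^2 + 5.03*sin(z) - 1.76)^3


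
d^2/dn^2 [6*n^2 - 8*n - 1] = 12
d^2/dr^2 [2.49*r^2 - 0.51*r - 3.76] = 4.98000000000000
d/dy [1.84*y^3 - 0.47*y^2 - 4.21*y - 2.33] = 5.52*y^2 - 0.94*y - 4.21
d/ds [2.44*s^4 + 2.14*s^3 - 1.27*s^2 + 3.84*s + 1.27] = 9.76*s^3 + 6.42*s^2 - 2.54*s + 3.84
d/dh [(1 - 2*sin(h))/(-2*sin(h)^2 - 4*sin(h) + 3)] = 2*(2*sin(h) + cos(2*h) - 2)*cos(h)/(4*sin(h) - cos(2*h) - 2)^2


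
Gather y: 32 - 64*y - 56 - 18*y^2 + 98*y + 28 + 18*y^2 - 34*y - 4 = 0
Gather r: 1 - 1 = 0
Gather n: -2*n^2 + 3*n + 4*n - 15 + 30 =-2*n^2 + 7*n + 15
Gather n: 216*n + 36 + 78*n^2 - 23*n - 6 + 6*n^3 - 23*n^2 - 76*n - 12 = 6*n^3 + 55*n^2 + 117*n + 18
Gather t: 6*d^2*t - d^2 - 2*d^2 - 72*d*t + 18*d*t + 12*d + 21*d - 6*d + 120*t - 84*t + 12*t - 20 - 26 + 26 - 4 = -3*d^2 + 27*d + t*(6*d^2 - 54*d + 48) - 24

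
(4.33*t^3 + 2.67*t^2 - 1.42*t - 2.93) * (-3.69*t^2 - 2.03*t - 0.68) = -15.9777*t^5 - 18.6422*t^4 - 3.1247*t^3 + 11.8787*t^2 + 6.9135*t + 1.9924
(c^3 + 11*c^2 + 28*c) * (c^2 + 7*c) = c^5 + 18*c^4 + 105*c^3 + 196*c^2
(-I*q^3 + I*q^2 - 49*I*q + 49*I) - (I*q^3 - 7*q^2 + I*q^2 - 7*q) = -2*I*q^3 + 7*q^2 + 7*q - 49*I*q + 49*I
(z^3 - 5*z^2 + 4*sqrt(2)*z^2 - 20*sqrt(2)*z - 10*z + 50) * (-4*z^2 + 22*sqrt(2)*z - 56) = -4*z^5 + 6*sqrt(2)*z^4 + 20*z^4 - 30*sqrt(2)*z^3 + 160*z^3 - 800*z^2 - 444*sqrt(2)*z^2 + 560*z + 2220*sqrt(2)*z - 2800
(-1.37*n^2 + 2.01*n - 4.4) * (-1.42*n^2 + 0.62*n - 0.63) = 1.9454*n^4 - 3.7036*n^3 + 8.3573*n^2 - 3.9943*n + 2.772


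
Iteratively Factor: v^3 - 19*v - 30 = (v + 2)*(v^2 - 2*v - 15) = (v - 5)*(v + 2)*(v + 3)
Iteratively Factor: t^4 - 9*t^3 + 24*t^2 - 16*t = (t - 4)*(t^3 - 5*t^2 + 4*t) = t*(t - 4)*(t^2 - 5*t + 4) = t*(t - 4)^2*(t - 1)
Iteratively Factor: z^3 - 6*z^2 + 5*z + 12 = (z - 4)*(z^2 - 2*z - 3) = (z - 4)*(z + 1)*(z - 3)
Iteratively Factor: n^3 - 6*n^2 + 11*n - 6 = (n - 3)*(n^2 - 3*n + 2) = (n - 3)*(n - 2)*(n - 1)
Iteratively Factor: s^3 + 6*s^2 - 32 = (s - 2)*(s^2 + 8*s + 16) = (s - 2)*(s + 4)*(s + 4)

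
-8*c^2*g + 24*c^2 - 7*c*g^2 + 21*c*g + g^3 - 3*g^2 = (-8*c + g)*(c + g)*(g - 3)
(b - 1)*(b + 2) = b^2 + b - 2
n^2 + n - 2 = (n - 1)*(n + 2)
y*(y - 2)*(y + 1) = y^3 - y^2 - 2*y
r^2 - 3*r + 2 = (r - 2)*(r - 1)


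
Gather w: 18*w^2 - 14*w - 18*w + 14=18*w^2 - 32*w + 14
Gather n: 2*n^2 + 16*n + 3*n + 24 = 2*n^2 + 19*n + 24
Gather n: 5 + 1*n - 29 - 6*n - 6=-5*n - 30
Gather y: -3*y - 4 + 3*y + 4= 0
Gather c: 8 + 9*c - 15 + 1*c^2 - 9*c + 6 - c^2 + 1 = 0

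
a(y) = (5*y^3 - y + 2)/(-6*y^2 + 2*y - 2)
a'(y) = (12*y - 2)*(5*y^3 - y + 2)/(-6*y^2 + 2*y - 2)^2 + (15*y^2 - 1)/(-6*y^2 + 2*y - 2) = ((1 - 15*y^2)*(3*y^2 - y + 1) + (6*y - 1)*(5*y^3 - y + 2))/(2*(3*y^2 - y + 1)^2)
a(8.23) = -7.10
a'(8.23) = -0.84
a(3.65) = -3.24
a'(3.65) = -0.85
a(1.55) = -1.43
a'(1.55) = -0.85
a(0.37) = -0.90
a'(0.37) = 0.55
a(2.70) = -2.42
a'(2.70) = -0.86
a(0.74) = -0.86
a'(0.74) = -0.33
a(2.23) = -2.02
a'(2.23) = -0.86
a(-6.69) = 5.24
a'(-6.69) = -0.84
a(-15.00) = 12.20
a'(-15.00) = -0.83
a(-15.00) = 12.20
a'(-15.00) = -0.83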